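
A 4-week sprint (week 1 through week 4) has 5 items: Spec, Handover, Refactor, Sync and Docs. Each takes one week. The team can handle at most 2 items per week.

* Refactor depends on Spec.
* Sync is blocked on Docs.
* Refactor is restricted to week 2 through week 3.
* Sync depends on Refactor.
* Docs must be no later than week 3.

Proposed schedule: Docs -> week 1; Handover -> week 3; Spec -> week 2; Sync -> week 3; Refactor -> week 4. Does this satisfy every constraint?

Invalid. Sync depends on Refactor.

Refactor is restricted to week 2 through week 3 — violated.
The team can handle at most 2 items per week — holds.
Sync is blocked on Docs — holds.
Docs must be no later than week 3 — holds.
Sync depends on Refactor — violated.
Refactor depends on Spec — holds.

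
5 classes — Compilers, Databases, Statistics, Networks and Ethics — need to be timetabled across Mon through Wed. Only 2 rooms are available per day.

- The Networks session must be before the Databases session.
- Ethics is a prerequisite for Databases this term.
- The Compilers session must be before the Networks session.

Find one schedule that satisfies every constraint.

Statistics in Tue, Ethics in Mon, Compilers in Mon, Databases in Wed, Networks in Tue

Checking: Ethics(Mon) before Databases(Wed); Compilers(Mon) before Networks(Tue); Networks(Tue) before Databases(Wed); max 2 per day (cap 2).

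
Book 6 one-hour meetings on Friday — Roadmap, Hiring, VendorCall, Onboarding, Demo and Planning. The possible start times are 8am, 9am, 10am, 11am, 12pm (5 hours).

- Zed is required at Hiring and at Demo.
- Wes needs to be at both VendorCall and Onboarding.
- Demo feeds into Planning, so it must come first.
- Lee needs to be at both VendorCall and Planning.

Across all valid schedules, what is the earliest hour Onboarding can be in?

8am

Onboarding at 8am is achievable: Roadmap -> 8am, Hiring -> 9am, Planning -> 9am, Onboarding -> 8am, VendorCall -> 10am, Demo -> 8am.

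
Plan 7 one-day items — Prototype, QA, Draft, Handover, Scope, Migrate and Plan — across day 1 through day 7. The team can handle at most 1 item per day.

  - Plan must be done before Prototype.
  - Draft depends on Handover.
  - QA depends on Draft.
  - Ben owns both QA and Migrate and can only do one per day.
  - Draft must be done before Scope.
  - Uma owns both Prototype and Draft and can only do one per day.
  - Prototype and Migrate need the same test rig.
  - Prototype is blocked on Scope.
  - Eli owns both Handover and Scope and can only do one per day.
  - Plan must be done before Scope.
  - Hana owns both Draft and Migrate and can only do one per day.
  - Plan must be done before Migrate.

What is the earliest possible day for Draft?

Precedence pushes Draft to at least day 2; downstream work caps Draft at day 5.
Draft at day 2 is achievable: Prototype=day 5; Scope=day 4; Handover=day 1; Plan=day 3; QA=day 6; Migrate=day 7; Draft=day 2.

day 2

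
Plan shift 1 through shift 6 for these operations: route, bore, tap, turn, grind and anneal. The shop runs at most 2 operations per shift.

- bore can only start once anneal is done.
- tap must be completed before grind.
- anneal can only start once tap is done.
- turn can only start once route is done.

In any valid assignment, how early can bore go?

shift 3

Precedence pushes bore to at least shift 3.
bore at shift 3 is achievable: route in shift 1; turn in shift 2; bore in shift 3; grind in shift 3; anneal in shift 2; tap in shift 1.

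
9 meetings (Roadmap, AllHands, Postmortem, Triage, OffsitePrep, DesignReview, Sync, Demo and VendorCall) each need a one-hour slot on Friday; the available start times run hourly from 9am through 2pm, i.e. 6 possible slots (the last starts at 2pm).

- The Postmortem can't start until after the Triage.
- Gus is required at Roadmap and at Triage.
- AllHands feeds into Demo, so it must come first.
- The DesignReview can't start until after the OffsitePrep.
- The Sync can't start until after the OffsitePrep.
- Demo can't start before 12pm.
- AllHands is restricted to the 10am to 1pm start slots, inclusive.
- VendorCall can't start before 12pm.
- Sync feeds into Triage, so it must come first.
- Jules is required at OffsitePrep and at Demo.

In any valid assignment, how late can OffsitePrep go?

11am

Downstream work caps OffsitePrep at 11am.
OffsitePrep at 11am is achievable: Demo -> 12pm, Roadmap -> 9am, AllHands -> 10am, VendorCall -> 12pm, Postmortem -> 2pm, DesignReview -> 12pm, Triage -> 1pm, Sync -> 12pm, OffsitePrep -> 11am.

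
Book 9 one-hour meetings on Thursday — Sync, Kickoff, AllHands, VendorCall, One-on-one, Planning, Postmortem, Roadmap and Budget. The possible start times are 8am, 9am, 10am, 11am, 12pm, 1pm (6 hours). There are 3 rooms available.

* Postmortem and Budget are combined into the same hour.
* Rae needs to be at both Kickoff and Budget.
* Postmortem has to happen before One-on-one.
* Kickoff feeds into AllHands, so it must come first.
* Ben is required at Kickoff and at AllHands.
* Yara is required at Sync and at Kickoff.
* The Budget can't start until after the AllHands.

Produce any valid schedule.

Roadmap -> 9am; Kickoff -> 8am; One-on-one -> 11am; AllHands -> 9am; Budget -> 10am; VendorCall -> 8am; Sync -> 9am; Planning -> 8am; Postmortem -> 10am

Checking: Postmortem(10am) before One-on-one(11am); AllHands(9am) before Budget(10am); Kickoff(8am) before AllHands(9am); Kickoff(8am) != AllHands(9am); Kickoff(8am) != Budget(10am); Sync(9am) != Kickoff(8am); Postmortem = Budget = 10am; max 3 per hour (cap 3).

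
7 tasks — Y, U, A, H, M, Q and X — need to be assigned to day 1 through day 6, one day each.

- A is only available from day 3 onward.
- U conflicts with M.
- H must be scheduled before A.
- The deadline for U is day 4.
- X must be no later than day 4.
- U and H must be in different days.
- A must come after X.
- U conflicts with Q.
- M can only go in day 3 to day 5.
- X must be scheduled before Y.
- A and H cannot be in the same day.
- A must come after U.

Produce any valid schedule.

Y=day 2, A=day 3, X=day 1, H=day 2, Q=day 2, U=day 1, M=day 3

Checking: U(day 1) before A(day 3); X(day 1) before Y(day 2); H(day 2) before A(day 3); X(day 1) before A(day 3); A(day 3) != H(day 2); U(day 1) != M(day 3); U(day 1) != Q(day 2); U(day 1) != H(day 2); X=day 1 in [day 1,day 4]; M=day 3 in [day 3,day 5]; A=day 3 in [day 3,day 6]; U=day 1 in [day 1,day 4].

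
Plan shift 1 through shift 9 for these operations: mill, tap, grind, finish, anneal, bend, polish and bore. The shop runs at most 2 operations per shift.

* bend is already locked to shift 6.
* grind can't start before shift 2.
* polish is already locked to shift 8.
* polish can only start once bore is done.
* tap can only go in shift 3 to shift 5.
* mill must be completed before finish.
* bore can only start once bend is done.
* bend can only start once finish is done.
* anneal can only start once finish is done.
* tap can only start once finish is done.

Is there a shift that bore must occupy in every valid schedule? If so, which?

shift 7

bend is fixed at shift 6 and must come before bore, so bore is at least shift 7.
polish is fixed at shift 8 and must come after bore, so bore is at most shift 7.
So bore must be shift 7.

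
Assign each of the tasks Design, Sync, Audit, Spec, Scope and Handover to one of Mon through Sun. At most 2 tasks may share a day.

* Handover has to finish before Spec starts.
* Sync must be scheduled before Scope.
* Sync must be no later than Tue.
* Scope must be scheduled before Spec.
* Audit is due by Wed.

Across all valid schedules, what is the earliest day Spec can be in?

Wed

Precedence pushes Spec to at least Wed.
Spec at Wed is achievable: Sync in Mon, Spec in Wed, Audit in Mon, Handover in Tue, Design in Wed, Scope in Tue.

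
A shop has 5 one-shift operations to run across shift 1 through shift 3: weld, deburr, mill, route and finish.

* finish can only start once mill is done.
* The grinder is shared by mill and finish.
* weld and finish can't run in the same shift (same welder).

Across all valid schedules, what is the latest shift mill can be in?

shift 2

Downstream work caps mill at shift 2.
mill at shift 2 is achievable: finish -> shift 3; mill -> shift 2; deburr -> shift 1; weld -> shift 1; route -> shift 1.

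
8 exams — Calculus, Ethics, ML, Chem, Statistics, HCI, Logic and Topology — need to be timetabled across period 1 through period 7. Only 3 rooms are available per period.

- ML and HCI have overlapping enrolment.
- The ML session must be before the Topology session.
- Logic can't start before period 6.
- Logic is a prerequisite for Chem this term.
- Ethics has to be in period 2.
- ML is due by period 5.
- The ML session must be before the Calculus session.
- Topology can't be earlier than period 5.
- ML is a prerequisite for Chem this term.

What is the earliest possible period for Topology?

period 5

Topology is available from period 5.
Topology at period 5 is achievable: Logic in period 6; Calculus in period 2; Ethics in period 2; ML in period 1; Statistics in period 1; Chem in period 7; HCI in period 2; Topology in period 5.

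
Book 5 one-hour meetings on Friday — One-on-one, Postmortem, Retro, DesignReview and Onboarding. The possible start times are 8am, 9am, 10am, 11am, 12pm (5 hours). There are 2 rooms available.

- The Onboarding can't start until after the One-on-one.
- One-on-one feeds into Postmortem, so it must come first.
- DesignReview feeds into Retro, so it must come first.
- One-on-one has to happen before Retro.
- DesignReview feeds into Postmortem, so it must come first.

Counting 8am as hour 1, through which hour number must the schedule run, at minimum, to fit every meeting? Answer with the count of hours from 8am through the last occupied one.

3

The precedence chain requires at least 2 distinct hours.
With at most 2 per hour and 5 meetings, at least 3 hours are needed.
3 works (last occupied hour: 10am): for example One-on-one -> 8am, Onboarding -> 10am, Postmortem -> 9am, Retro -> 9am, DesignReview -> 8am.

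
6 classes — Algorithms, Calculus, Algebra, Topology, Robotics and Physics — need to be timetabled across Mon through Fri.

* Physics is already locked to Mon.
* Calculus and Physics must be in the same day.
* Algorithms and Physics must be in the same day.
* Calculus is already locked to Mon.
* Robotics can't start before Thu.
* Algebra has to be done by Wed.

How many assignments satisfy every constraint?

30

Splitting on Algebra: it can be Mon (10), Tue (10), Wed (10). Listing each branch's schedules as (Algorithms, Calculus, Topology, Robotics, Physics):
Algebra=Mon: (Mon,Mon,Mon,Thu,Mon) (Mon,Mon,Mon,Fri,Mon) (Mon,Mon,Tue,Thu,Mon) (Mon,Mon,Tue,Fri,Mon) (Mon,Mon,Wed,Thu,Mon) (Mon,Mon,Wed,Fri,Mon) (Mon,Mon,Thu,Thu,Mon) (Mon,Mon,Thu,Fri,Mon) (Mon,Mon,Fri,Thu,Mon) (Mon,Mon,Fri,Fri,Mon) — 10.
Algebra=Tue: (Mon,Mon,Mon,Thu,Mon) (Mon,Mon,Mon,Fri,Mon) (Mon,Mon,Tue,Thu,Mon) (Mon,Mon,Tue,Fri,Mon) (Mon,Mon,Wed,Thu,Mon) (Mon,Mon,Wed,Fri,Mon) (Mon,Mon,Thu,Thu,Mon) (Mon,Mon,Thu,Fri,Mon) (Mon,Mon,Fri,Thu,Mon) (Mon,Mon,Fri,Fri,Mon) — 10.
Algebra=Wed: (Mon,Mon,Mon,Thu,Mon) (Mon,Mon,Mon,Fri,Mon) (Mon,Mon,Tue,Thu,Mon) (Mon,Mon,Tue,Fri,Mon) (Mon,Mon,Wed,Thu,Mon) (Mon,Mon,Wed,Fri,Mon) (Mon,Mon,Thu,Thu,Mon) (Mon,Mon,Thu,Fri,Mon) (Mon,Mon,Fri,Thu,Mon) (Mon,Mon,Fri,Fri,Mon) — 10.
Summing: 10 + 10 + 10 = 30.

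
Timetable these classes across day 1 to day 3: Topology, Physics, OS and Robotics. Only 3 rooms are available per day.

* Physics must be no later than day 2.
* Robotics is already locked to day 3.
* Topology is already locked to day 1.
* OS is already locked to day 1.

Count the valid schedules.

Enumerating: Robotics -> day 3, Physics -> day 1, Topology -> day 1, OS -> day 1 | Robotics -> day 3, OS -> day 1, Topology -> day 1, Physics -> day 2.

2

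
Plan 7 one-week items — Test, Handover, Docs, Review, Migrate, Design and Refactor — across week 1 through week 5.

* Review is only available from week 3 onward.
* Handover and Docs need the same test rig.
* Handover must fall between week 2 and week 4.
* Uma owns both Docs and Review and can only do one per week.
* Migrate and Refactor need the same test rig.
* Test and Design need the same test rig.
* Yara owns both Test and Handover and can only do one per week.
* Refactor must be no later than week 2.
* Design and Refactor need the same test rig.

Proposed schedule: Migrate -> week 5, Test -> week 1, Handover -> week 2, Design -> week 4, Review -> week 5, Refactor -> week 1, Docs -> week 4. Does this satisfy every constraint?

Refactor must be no later than week 2 — holds.
Uma owns both Docs and Review and can only do one per week — holds.
Handover and Docs need the same test rig — holds.
Review is only available from week 3 onward — holds.
Yara owns both Test and Handover and can only do one per week — holds.
Handover must fall between week 2 and week 4 — holds.
Test and Design need the same test rig — holds.
Design and Refactor need the same test rig — holds.
Migrate and Refactor need the same test rig — holds.

Yes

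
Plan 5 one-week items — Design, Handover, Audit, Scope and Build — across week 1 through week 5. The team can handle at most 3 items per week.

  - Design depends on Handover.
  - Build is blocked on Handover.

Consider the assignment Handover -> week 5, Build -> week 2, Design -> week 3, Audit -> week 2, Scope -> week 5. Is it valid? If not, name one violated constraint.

No. Build is blocked on Handover is not satisfied.

The team can handle at most 3 items per week — holds.
Build is blocked on Handover — violated.
Design depends on Handover — violated.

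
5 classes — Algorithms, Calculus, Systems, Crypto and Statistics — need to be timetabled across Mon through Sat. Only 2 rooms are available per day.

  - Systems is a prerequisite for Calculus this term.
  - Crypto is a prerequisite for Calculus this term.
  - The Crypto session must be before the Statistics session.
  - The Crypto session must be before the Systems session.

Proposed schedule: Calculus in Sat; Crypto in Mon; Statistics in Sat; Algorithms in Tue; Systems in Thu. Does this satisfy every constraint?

Valid

Systems is a prerequisite for Calculus this term — holds.
The Crypto session must be before the Systems session — holds.
The Crypto session must be before the Statistics session — holds.
Only 2 rooms are available per day — holds.
Crypto is a prerequisite for Calculus this term — holds.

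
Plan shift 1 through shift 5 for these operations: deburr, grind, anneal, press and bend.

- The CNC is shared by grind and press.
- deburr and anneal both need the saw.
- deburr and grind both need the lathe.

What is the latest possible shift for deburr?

deburr at shift 5 is achievable: deburr -> shift 5, grind -> shift 1, bend -> shift 1, anneal -> shift 1, press -> shift 2.

shift 5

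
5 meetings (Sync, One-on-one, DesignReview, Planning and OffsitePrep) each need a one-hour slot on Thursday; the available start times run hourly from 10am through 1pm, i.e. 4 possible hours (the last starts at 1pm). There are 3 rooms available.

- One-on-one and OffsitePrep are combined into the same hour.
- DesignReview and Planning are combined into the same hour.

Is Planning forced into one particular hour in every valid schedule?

Planning can be 10am (e.g. Sync=10am, Planning=10am, OffsitePrep=11am, One-on-one=11am, DesignReview=10am) or 11am (e.g. Sync=10am, OffsitePrep=10am, Planning=11am, One-on-one=10am, DesignReview=11am).

No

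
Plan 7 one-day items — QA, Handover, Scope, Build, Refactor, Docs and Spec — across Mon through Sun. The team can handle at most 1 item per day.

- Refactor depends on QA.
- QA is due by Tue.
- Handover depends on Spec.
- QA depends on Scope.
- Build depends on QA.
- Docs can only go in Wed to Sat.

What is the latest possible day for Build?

Precedence pushes Build to at least Wed.
Build at Sun is achievable: Spec -> Thu, Handover -> Fri, Refactor -> Sat, QA -> Tue, Build -> Sun, Docs -> Wed, Scope -> Mon.

Sun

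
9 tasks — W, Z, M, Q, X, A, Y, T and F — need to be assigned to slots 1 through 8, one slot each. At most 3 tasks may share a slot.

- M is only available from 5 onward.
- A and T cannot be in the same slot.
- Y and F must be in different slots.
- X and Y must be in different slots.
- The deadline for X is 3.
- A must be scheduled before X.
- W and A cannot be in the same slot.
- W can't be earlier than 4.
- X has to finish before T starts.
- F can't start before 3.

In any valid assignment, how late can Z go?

Z at 8 is achievable: X=2, A=1, Z=8, Q=1, T=3, Y=1, F=3, W=4, M=5.

8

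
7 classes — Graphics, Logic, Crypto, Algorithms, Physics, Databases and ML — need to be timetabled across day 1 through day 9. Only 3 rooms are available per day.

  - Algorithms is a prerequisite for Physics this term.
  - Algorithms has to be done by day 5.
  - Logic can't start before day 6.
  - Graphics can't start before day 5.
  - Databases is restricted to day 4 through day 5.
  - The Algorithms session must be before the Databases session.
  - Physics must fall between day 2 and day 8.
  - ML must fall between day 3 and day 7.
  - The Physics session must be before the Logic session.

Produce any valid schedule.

Databases=day 4, Algorithms=day 1, Crypto=day 1, Graphics=day 5, ML=day 3, Physics=day 2, Logic=day 6

Checking: Algorithms(day 1) before Databases(day 4); Physics(day 2) before Logic(day 6); Algorithms(day 1) before Physics(day 2); Databases=day 4 in [day 4,day 5]; Graphics=day 5 in [day 5,day 9]; Physics=day 2 in [day 2,day 8]; Logic=day 6 in [day 6,day 9]; ML=day 3 in [day 3,day 7]; Algorithms=day 1 in [day 1,day 5]; max 2 per day (cap 3).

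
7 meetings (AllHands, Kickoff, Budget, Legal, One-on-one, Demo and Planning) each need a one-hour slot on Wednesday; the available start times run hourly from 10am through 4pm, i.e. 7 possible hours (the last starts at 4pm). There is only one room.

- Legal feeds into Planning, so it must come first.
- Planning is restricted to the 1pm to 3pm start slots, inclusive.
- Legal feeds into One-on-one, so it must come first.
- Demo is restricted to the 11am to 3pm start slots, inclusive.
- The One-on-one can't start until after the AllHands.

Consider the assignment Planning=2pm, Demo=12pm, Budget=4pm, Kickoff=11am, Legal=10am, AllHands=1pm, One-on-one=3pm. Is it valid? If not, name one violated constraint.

Planning is restricted to the 1pm to 3pm start slots, inclusive — holds.
The One-on-one can't start until after the AllHands — holds.
Legal feeds into One-on-one, so it must come first — holds.
Legal feeds into Planning, so it must come first — holds.
Demo is restricted to the 11am to 3pm start slots, inclusive — holds.
There is only one room — holds.

Yes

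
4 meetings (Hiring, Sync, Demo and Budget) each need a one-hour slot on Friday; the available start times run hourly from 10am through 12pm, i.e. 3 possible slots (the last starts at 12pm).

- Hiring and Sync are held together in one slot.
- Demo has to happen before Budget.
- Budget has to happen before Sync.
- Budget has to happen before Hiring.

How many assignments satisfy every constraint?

Enumerating: Sync in 12pm; Demo in 10am; Hiring in 12pm; Budget in 11am.

1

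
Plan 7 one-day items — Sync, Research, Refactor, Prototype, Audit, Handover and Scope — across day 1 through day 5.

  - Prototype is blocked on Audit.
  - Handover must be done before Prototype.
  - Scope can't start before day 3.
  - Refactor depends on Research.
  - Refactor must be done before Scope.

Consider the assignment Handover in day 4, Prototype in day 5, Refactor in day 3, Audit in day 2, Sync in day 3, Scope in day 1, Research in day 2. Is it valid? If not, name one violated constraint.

No — it violates: Scope can't start before day 3

Refactor depends on Research — holds.
Prototype is blocked on Audit — holds.
Scope can't start before day 3 — violated.
Refactor must be done before Scope — violated.
Handover must be done before Prototype — holds.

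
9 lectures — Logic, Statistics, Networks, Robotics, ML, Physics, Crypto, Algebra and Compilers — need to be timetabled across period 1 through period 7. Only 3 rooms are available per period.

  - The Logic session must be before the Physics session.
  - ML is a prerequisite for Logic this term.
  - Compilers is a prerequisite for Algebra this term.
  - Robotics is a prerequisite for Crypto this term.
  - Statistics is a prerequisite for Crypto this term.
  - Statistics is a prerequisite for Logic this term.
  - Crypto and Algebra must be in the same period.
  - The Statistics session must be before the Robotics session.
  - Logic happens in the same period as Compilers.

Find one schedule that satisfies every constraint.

ML in period 1, Networks in period 1, Compilers in period 2, Statistics in period 1, Crypto in period 3, Logic in period 2, Algebra in period 3, Physics in period 3, Robotics in period 2

Checking: Compilers(period 2) before Algebra(period 3); Statistics(period 1) before Logic(period 2); Statistics(period 1) before Crypto(period 3); Logic(period 2) before Physics(period 3); Robotics(period 2) before Crypto(period 3); Statistics(period 1) before Robotics(period 2); ML(period 1) before Logic(period 2); Crypto = Algebra = period 3; Logic = Compilers = period 2; max 3 per period (cap 3).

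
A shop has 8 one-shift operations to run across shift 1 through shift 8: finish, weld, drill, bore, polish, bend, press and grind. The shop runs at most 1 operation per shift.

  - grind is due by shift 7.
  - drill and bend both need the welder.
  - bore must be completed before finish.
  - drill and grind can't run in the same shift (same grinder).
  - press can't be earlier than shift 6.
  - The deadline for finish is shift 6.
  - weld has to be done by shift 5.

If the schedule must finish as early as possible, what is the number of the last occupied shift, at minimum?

The precedence chain requires at least 2 distinct shifts.
With at most 1 per shift and 8 operations, at least 8 shifts are needed.
press can't be placed before shift 6, so the schedule must run through at least shift 6.
8 works (last occupied shift: shift 8): for example drill=shift 5; bore=shift 2; weld=shift 1; finish=shift 3; press=shift 6; polish=shift 7; grind=shift 4; bend=shift 8.

shift 8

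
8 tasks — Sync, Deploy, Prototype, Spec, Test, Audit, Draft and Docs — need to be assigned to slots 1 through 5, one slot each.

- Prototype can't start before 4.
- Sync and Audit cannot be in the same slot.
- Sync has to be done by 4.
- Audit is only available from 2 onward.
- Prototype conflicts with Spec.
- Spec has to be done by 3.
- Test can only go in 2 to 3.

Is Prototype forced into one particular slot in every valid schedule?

No

Prototype can be 4 (e.g. Test in 2; Draft in 1; Spec in 1; Deploy in 1; Prototype in 4; Docs in 1; Audit in 2; Sync in 1) or 5 (e.g. Audit in 2; Spec in 1; Test in 2; Docs in 1; Sync in 1; Draft in 1; Deploy in 1; Prototype in 5).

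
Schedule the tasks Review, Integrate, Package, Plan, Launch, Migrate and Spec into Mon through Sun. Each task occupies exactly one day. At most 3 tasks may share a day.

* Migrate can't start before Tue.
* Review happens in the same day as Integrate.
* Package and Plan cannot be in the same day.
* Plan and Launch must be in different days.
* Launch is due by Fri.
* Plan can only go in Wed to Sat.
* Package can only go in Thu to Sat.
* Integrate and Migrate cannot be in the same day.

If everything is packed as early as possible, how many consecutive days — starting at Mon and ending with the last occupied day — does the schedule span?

4 days

With at most 3 per day and 7 tasks, at least 3 days are needed.
Package can't be placed before Thu — that is day 4 counting from Mon — so the schedule must run through at least 4 days.
4 works (last occupied day: Thu): for example Package=Thu; Spec=Tue; Migrate=Tue; Launch=Mon; Review=Mon; Plan=Wed; Integrate=Mon.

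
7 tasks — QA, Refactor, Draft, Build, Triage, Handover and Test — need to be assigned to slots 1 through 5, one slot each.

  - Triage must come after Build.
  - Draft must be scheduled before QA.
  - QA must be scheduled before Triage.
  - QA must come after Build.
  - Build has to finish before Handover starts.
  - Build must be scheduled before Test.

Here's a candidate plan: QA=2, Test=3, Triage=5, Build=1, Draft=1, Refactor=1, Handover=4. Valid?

Triage must come after Build — holds.
QA must be scheduled before Triage — holds.
Build has to finish before Handover starts — holds.
QA must come after Build — holds.
Draft must be scheduled before QA — holds.
Build must be scheduled before Test — holds.

Yes, all constraints hold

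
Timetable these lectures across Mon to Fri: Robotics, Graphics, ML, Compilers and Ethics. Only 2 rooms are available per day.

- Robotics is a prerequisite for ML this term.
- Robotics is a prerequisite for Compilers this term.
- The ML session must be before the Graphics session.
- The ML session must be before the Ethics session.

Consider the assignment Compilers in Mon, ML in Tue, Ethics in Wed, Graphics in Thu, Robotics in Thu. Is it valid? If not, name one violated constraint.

Invalid. Robotics is a prerequisite for Compilers this term.

Robotics is a prerequisite for Compilers this term — violated.
The ML session must be before the Graphics session — holds.
Only 2 rooms are available per day — holds.
Robotics is a prerequisite for ML this term — violated.
The ML session must be before the Ethics session — holds.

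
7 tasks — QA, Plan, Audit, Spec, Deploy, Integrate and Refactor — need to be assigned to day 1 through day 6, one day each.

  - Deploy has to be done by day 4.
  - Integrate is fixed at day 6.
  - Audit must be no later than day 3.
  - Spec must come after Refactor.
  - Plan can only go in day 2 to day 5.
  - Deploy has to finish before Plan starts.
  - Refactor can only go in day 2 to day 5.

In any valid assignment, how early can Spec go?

Precedence pushes Spec to at least day 3.
Spec at day 3 is achievable: Spec in day 3; Refactor in day 2; Plan in day 2; QA in day 1; Integrate in day 6; Audit in day 1; Deploy in day 1.

day 3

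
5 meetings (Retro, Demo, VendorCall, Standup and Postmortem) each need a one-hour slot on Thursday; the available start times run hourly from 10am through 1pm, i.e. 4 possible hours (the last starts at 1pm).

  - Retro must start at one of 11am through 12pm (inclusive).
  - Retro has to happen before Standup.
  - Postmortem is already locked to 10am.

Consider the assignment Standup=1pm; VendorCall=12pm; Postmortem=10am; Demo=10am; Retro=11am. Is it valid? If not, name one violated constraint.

Retro must start at one of 11am through 12pm (inclusive) — holds.
Postmortem is already locked to 10am — holds.
Retro has to happen before Standup — holds.

Yes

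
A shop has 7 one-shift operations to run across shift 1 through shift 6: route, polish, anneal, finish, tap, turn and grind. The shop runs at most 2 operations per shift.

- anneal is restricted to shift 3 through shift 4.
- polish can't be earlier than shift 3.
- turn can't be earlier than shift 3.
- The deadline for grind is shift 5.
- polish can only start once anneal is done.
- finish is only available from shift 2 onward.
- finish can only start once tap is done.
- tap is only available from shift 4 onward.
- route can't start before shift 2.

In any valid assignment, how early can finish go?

shift 5

Finish is available from shift 2; precedence pushes finish to at least shift 5.
finish at shift 5 is achievable: polish -> shift 4; grind -> shift 1; tap -> shift 4; turn -> shift 3; route -> shift 2; finish -> shift 5; anneal -> shift 3.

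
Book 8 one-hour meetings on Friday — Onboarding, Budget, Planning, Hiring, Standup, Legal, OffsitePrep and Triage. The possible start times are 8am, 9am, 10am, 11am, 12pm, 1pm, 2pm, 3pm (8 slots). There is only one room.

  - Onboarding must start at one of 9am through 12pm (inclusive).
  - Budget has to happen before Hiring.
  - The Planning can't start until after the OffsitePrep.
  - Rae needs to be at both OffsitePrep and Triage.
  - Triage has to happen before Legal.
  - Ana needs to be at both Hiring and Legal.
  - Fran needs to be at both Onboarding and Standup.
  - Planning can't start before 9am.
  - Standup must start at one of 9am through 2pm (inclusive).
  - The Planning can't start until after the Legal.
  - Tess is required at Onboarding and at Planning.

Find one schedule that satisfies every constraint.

Legal -> 11am; OffsitePrep -> 12pm; Planning -> 1pm; Onboarding -> 9am; Hiring -> 3pm; Budget -> 2pm; Standup -> 10am; Triage -> 8am

Checking: OffsitePrep(12pm) before Planning(1pm); Legal(11am) before Planning(1pm); Triage(8am) before Legal(11am); Budget(2pm) before Hiring(3pm); OffsitePrep(12pm) != Triage(8am); Hiring(3pm) != Legal(11am); Onboarding(9am) != Planning(1pm); Onboarding(9am) != Standup(10am); Planning=1pm in [9am,3pm]; Standup=10am in [9am,2pm]; Onboarding=9am in [9am,12pm]; max 1 per slot (cap 1).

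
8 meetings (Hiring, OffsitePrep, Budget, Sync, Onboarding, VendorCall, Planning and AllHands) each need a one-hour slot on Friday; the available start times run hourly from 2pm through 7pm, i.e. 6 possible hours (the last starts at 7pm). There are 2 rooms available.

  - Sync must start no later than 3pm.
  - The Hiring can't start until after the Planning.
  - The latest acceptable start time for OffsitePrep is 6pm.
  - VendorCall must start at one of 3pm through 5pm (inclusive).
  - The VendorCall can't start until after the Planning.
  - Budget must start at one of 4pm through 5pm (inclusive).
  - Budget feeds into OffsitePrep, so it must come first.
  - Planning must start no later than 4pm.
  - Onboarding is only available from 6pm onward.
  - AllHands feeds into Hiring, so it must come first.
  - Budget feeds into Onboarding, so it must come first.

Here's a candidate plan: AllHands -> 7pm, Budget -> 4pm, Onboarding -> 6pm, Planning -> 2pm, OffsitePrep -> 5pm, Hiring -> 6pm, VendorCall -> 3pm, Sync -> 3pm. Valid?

No — it violates: AllHands feeds into Hiring, so it must come first

There are 2 rooms available — holds.
The VendorCall can't start until after the Planning — holds.
AllHands feeds into Hiring, so it must come first — violated.
Onboarding is only available from 6pm onward — holds.
The Hiring can't start until after the Planning — holds.
Planning must start no later than 4pm — holds.
VendorCall must start at one of 3pm through 5pm (inclusive) — holds.
Sync must start no later than 3pm — holds.
The latest acceptable start time for OffsitePrep is 6pm — holds.
Budget must start at one of 4pm through 5pm (inclusive) — holds.
Budget feeds into OffsitePrep, so it must come first — holds.
Budget feeds into Onboarding, so it must come first — holds.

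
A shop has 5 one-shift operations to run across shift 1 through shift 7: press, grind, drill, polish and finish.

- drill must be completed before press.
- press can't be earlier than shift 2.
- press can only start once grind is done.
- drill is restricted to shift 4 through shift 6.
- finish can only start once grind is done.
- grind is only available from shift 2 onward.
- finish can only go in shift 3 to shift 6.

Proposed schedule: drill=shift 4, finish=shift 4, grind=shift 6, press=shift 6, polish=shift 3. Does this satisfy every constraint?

drill must be completed before press — holds.
press can only start once grind is done — violated.
finish can only go in shift 3 to shift 6 — holds.
drill is restricted to shift 4 through shift 6 — holds.
finish can only start once grind is done — violated.
press can't be earlier than shift 2 — holds.
grind is only available from shift 2 onward — holds.

No — it violates: finish can only start once grind is done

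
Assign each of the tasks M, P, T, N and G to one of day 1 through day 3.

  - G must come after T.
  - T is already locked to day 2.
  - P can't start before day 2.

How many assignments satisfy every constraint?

18

Splitting on M: it can be day 1 (6), day 2 (6), day 3 (6). Listing each branch's schedules as (P, T, N, G) by day number:
M=day 1: (2,2,1,3) (2,2,2,3) (2,2,3,3) (3,2,1,3) (3,2,2,3) (3,2,3,3) — 6.
M=day 2: (2,2,1,3) (2,2,2,3) (2,2,3,3) (3,2,1,3) (3,2,2,3) (3,2,3,3) — 6.
M=day 3: (2,2,1,3) (2,2,2,3) (2,2,3,3) (3,2,1,3) (3,2,2,3) (3,2,3,3) — 6.
Summing: 6 + 6 + 6 = 18.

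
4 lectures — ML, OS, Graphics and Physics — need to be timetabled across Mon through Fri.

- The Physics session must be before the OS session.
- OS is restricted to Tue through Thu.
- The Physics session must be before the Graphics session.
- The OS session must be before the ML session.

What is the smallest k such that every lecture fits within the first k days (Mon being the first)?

The precedence chain requires at least 3 distinct days.
3 works (last occupied day: Wed): for example Graphics=Tue, ML=Wed, OS=Tue, Physics=Mon.

3 days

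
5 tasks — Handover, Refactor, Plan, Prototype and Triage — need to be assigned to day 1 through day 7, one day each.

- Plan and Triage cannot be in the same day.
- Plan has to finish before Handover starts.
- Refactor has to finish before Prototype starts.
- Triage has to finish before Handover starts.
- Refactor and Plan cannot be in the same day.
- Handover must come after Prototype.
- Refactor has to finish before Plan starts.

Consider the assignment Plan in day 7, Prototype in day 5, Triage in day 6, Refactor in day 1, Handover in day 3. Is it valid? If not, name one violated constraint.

Handover must come after Prototype — violated.
Triage has to finish before Handover starts — violated.
Plan has to finish before Handover starts — violated.
Refactor has to finish before Plan starts — holds.
Refactor has to finish before Prototype starts — holds.
Plan and Triage cannot be in the same day — holds.
Refactor and Plan cannot be in the same day — holds.

No — it violates: Plan has to finish before Handover starts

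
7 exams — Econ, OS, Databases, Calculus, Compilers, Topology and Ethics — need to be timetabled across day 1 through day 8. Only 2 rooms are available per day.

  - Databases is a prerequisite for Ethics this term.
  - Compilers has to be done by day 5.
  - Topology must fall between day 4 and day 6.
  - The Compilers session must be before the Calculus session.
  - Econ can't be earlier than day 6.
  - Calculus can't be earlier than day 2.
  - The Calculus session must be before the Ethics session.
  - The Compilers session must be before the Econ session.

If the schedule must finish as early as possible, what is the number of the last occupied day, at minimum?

The precedence chain requires at least 3 distinct days.
With at most 2 per day and 7 exams, at least 4 days are needed.
Econ can't be placed before day 6, so the schedule must run through at least day 6.
6 works (last occupied day: day 6): for example OS=day 2; Calculus=day 2; Compilers=day 1; Topology=day 4; Databases=day 1; Ethics=day 3; Econ=day 6.

day 6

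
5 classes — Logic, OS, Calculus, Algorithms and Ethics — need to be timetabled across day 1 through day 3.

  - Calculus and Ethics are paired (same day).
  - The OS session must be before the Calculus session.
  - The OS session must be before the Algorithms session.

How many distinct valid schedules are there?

Splitting on Logic: it can be day 1 (5), day 2 (5), day 3 (5). Listing each branch's schedules as (OS, Calculus, Algorithms, Ethics) by day number:
Logic=day 1: (1,2,2,2) (1,2,3,2) (1,3,2,3) (1,3,3,3) (2,3,3,3) — 5.
Logic=day 2: (1,2,2,2) (1,2,3,2) (1,3,2,3) (1,3,3,3) (2,3,3,3) — 5.
Logic=day 3: (1,2,2,2) (1,2,3,2) (1,3,2,3) (1,3,3,3) (2,3,3,3) — 5.
Summing: 5 + 5 + 5 = 15.

15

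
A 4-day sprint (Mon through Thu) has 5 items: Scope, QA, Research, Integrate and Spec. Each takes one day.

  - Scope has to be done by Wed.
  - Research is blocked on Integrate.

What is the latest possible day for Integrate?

Wed

Downstream work caps Integrate at Wed.
Integrate at Wed is achievable: Spec=Mon, Integrate=Wed, QA=Mon, Research=Thu, Scope=Mon.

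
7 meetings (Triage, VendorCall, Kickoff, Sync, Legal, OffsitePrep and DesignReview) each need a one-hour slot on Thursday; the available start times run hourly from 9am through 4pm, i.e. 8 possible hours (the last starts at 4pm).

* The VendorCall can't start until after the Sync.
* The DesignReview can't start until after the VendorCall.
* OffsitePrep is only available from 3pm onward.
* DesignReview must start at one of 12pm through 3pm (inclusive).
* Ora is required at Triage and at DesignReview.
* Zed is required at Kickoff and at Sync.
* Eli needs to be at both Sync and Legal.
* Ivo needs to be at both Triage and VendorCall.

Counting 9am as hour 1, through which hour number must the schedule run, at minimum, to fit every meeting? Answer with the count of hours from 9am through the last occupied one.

7

The precedence chain requires at least 3 distinct hours.
OffsitePrep can't be placed before 3pm — that is hour 7 counting from 9am — so the schedule must run through at least 7 hours.
7 works (last occupied hour: 3pm): for example Legal -> 10am, Triage -> 9am, DesignReview -> 12pm, VendorCall -> 10am, Kickoff -> 10am, OffsitePrep -> 3pm, Sync -> 9am.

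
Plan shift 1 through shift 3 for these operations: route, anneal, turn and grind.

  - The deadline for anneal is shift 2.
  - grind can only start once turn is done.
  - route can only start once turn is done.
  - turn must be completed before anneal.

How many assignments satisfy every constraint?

4

Enumerating: anneal in shift 2, route in shift 2, grind in shift 2, turn in shift 1 | anneal in shift 2, route in shift 2, grind in shift 3, turn in shift 1 | turn in shift 1, route in shift 3, grind in shift 2, anneal in shift 2 | route in shift 3, turn in shift 1, grind in shift 3, anneal in shift 2.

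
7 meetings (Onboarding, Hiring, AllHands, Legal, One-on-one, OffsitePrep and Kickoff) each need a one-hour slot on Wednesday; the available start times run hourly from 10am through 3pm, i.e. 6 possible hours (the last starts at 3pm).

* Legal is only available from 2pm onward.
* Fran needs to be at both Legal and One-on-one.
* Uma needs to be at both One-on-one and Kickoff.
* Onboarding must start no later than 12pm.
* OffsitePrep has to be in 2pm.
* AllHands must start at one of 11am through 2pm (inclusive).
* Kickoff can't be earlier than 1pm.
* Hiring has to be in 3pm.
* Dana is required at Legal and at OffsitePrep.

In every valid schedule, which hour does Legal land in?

Legal's window is 2pm–3pm.
OffsitePrep is fixed at 2pm, and Legal can't share a hour with OffsitePrep.
So Legal must be 3pm.

3pm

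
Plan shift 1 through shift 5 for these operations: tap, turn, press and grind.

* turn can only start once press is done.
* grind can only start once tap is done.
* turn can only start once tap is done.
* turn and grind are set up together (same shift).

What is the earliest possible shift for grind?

shift 2

Precedence pushes grind to at least shift 2.
grind at shift 2 is achievable: turn in shift 2; press in shift 1; grind in shift 2; tap in shift 1.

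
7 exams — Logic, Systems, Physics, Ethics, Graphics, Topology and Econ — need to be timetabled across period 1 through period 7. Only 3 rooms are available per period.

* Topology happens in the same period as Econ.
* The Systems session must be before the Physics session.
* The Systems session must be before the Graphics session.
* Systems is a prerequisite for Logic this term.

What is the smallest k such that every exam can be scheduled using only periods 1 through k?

3

The precedence chain requires at least 2 distinct periods.
With at most 3 per period and 7 exams, at least 3 periods are needed.
3 works (last occupied period: period 3): for example Topology=period 3, Graphics=period 2, Systems=period 1, Ethics=period 1, Logic=period 2, Physics=period 2, Econ=period 3.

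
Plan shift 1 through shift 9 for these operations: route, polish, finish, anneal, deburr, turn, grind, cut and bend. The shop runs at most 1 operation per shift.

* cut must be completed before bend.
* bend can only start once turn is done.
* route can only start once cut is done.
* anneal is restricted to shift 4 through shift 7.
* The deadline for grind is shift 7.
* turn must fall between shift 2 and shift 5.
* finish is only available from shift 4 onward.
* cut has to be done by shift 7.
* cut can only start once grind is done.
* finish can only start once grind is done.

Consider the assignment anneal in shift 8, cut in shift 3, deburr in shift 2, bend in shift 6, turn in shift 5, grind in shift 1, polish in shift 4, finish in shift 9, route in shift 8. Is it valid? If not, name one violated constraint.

Invalid. The shop runs at most 1 operation per shift.

cut can only start once grind is done — holds.
cut has to be done by shift 7 — holds.
finish can only start once grind is done — holds.
turn must fall between shift 2 and shift 5 — holds.
route can only start once cut is done — holds.
anneal is restricted to shift 4 through shift 7 — violated.
finish is only available from shift 4 onward — holds.
bend can only start once turn is done — holds.
cut must be completed before bend — holds.
The shop runs at most 1 operation per shift — violated.
The deadline for grind is shift 7 — holds.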